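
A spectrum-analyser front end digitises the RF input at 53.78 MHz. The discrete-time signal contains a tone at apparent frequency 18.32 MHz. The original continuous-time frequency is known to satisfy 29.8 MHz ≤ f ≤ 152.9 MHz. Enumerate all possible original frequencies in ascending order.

35.46 MHz, 72.1 MHz, 89.24 MHz, 125.88 MHz, 143.02 MHz

Frequencies that alias to 18.32 MHz are k·fs ± 18.32 MHz for integer k ≥ 0.
k=0: 18.32 MHz.
k=1: 35.46 MHz, 72.1 MHz.
k=2: 89.24 MHz, 125.88 MHz.
k=3: 143.02 MHz, 179.66 MHz.
k=4: 196.8 MHz, 233.44 MHz.
Within [29.8 MHz, 152.9 MHz]: 35.46 MHz, 72.1 MHz, 89.24 MHz, 125.88 MHz, 143.02 MHz.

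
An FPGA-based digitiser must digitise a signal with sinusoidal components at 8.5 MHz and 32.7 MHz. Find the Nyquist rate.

65.4 MHz

Highest-frequency component: 32.7 MHz.
Nyquist rate = 2 × 32.7 MHz = 65.4 MHz.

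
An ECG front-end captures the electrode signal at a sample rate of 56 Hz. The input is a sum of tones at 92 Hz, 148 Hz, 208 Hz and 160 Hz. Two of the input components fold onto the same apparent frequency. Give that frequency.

fs/2 = 28 Hz.
92 Hz mod fs = 36 Hz.
36 Hz > fs/2 = 28 Hz, folds to fs − 36 Hz = 20 Hz.
148 Hz mod fs = 36 Hz.
36 Hz > fs/2 = 28 Hz, folds to fs − 36 Hz = 20 Hz.
208 Hz mod fs = 40 Hz.
40 Hz > fs/2 = 28 Hz, folds to fs − 40 Hz = 16 Hz.
160 Hz mod fs = 48 Hz.
48 Hz > fs/2 = 28 Hz, folds to fs − 48 Hz = 8 Hz.
92 Hz and 148 Hz both map to 20 Hz.

20 Hz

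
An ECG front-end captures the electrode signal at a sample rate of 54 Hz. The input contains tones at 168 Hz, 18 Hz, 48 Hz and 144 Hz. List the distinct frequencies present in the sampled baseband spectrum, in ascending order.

fs/2 = 27 Hz.
168 Hz mod fs = 6 Hz.
6 Hz ≤ fs/2 = 27 Hz, appears at 6 Hz.
18 Hz ≤ fs/2 = 27 Hz, passes unchanged.
48 Hz > fs/2 = 27 Hz, folds to fs − 48 Hz = 6 Hz.
144 Hz mod fs = 36 Hz.
36 Hz > fs/2 = 27 Hz, folds to fs − 36 Hz = 18 Hz.
Distinct values: {6 Hz, 18 Hz}.

6 Hz, 18 Hz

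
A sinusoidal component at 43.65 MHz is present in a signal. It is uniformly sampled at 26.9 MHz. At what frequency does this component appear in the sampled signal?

10.15 MHz

43.65 MHz mod fs = 16.75 MHz.
16.75 MHz > fs/2 = 13.45 MHz, folds to fs − 16.75 MHz = 10.15 MHz.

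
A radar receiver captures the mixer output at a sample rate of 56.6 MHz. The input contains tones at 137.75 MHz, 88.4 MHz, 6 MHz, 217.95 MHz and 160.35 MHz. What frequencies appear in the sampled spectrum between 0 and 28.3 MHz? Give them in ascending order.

fs/2 = 28.3 MHz.
137.75 MHz mod fs = 24.55 MHz.
24.55 MHz ≤ fs/2 = 28.3 MHz, appears at 24.55 MHz.
88.4 MHz mod fs = 31.8 MHz.
31.8 MHz > fs/2 = 28.3 MHz, folds to fs − 31.8 MHz = 24.8 MHz.
6 MHz ≤ fs/2 = 28.3 MHz, passes unchanged.
217.95 MHz mod fs = 48.15 MHz.
48.15 MHz > fs/2 = 28.3 MHz, folds to fs − 48.15 MHz = 8.45 MHz.
160.35 MHz mod fs = 47.15 MHz.
47.15 MHz > fs/2 = 28.3 MHz, folds to fs − 47.15 MHz = 9.45 MHz.
Distinct values: {6 MHz, 8.45 MHz, 9.45 MHz, 24.55 MHz, 24.8 MHz}.

6 MHz, 8.45 MHz, 9.45 MHz, 24.55 MHz, 24.8 MHz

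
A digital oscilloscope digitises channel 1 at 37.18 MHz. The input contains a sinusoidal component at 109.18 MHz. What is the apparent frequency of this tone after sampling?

2.36 MHz

109.18 MHz mod fs = 34.82 MHz.
34.82 MHz > fs/2 = 18.59 MHz, folds to fs − 34.82 MHz = 2.36 MHz.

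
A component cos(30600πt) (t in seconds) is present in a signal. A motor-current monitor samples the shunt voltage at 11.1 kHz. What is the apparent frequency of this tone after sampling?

4.2 kHz

ω = 30600π rad/s → f = ω/(2π) = 15300 Hz = 15.3 kHz.
15.3 kHz mod fs = 4.2 kHz.
4.2 kHz ≤ fs/2 = 5.55 kHz, appears at 4.2 kHz.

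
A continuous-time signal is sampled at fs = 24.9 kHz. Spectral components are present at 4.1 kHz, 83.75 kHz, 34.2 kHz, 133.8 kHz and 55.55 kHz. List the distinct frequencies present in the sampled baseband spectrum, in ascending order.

4.1 kHz, 5.75 kHz, 9.05 kHz, 9.3 kHz

fs/2 = 12.45 kHz.
4.1 kHz ≤ fs/2 = 12.45 kHz, passes unchanged.
83.75 kHz mod fs = 9.05 kHz.
9.05 kHz ≤ fs/2 = 12.45 kHz, appears at 9.05 kHz.
34.2 kHz mod fs = 9.3 kHz.
9.3 kHz ≤ fs/2 = 12.45 kHz, appears at 9.3 kHz.
133.8 kHz mod fs = 9.3 kHz.
9.3 kHz ≤ fs/2 = 12.45 kHz, appears at 9.3 kHz.
55.55 kHz mod fs = 5.75 kHz.
5.75 kHz ≤ fs/2 = 12.45 kHz, appears at 5.75 kHz.
Distinct values: {4.1 kHz, 5.75 kHz, 9.05 kHz, 9.3 kHz}.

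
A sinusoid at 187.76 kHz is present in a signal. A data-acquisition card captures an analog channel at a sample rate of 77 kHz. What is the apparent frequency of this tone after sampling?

187.76 kHz mod fs = 33.76 kHz.
33.76 kHz ≤ fs/2 = 38.5 kHz, appears at 33.76 kHz.

33.76 kHz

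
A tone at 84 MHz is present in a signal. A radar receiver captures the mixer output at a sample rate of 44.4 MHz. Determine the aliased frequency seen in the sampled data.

84 MHz mod fs = 39.6 MHz.
39.6 MHz > fs/2 = 22.2 MHz, folds to fs − 39.6 MHz = 4.8 MHz.

4.8 MHz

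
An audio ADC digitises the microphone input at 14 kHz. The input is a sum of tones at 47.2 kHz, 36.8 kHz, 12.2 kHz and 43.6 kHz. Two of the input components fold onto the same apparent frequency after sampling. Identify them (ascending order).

fs/2 = 7 kHz.
47.2 kHz mod fs = 5.2 kHz.
5.2 kHz ≤ fs/2 = 7 kHz, appears at 5.2 kHz.
36.8 kHz mod fs = 8.8 kHz.
8.8 kHz > fs/2 = 7 kHz, folds to fs − 8.8 kHz = 5.2 kHz.
12.2 kHz > fs/2 = 7 kHz, folds to fs − 12.2 kHz = 1.8 kHz.
43.6 kHz mod fs = 1.6 kHz.
1.6 kHz ≤ fs/2 = 7 kHz, appears at 1.6 kHz.
36.8 kHz and 47.2 kHz both map to 5.2 kHz.

36.8 kHz, 47.2 kHz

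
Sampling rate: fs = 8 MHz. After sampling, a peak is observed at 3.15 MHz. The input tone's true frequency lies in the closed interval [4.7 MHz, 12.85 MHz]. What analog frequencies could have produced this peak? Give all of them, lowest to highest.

4.85 MHz, 11.15 MHz, 12.85 MHz

Frequencies that alias to 3.15 MHz are k·fs ± 3.15 MHz for integer k ≥ 0.
k=0: 3.15 MHz.
k=1: 4.85 MHz, 11.15 MHz.
k=2: 12.85 MHz, 19.15 MHz.
k=3: 20.85 MHz, 27.15 MHz.
Within [4.7 MHz, 12.85 MHz]: 4.85 MHz, 11.15 MHz, 12.85 MHz.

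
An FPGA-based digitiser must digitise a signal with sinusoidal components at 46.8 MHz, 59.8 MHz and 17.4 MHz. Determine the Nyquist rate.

119.6 MHz

Highest-frequency component: 59.8 MHz.
Nyquist rate = 2 × 59.8 MHz = 119.6 MHz.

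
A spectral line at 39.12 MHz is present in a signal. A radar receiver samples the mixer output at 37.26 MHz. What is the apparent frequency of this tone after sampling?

1.86 MHz

39.12 MHz mod fs = 1.86 MHz.
1.86 MHz ≤ fs/2 = 18.63 MHz, appears at 1.86 MHz.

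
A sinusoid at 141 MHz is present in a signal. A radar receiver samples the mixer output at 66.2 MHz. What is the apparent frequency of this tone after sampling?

141 MHz mod fs = 8.6 MHz.
8.6 MHz ≤ fs/2 = 33.1 MHz, appears at 8.6 MHz.

8.6 MHz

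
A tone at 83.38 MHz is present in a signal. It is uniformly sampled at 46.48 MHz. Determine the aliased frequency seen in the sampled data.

83.38 MHz mod fs = 36.9 MHz.
36.9 MHz > fs/2 = 23.24 MHz, folds to fs − 36.9 MHz = 9.58 MHz.

9.58 MHz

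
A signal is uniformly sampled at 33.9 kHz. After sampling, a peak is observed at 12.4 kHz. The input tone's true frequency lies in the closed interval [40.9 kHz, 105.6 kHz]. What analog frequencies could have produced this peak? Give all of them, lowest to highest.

Frequencies that alias to 12.4 kHz are k·fs ± 12.4 kHz for integer k ≥ 0.
k=0: 12.4 kHz.
k=1: 21.5 kHz, 46.3 kHz.
k=2: 55.4 kHz, 80.2 kHz.
k=3: 89.3 kHz, 114.1 kHz.
k=4: 123.2 kHz, 148 kHz.
Within [40.9 kHz, 105.6 kHz]: 46.3 kHz, 55.4 kHz, 80.2 kHz, 89.3 kHz.

46.3 kHz, 55.4 kHz, 80.2 kHz, 89.3 kHz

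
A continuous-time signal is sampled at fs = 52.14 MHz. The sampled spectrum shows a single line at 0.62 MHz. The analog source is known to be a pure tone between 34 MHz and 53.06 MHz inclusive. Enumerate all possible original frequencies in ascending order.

Frequencies that alias to 0.62 MHz are k·fs ± 0.62 MHz for integer k ≥ 0.
k=0: 0.62 MHz.
k=1: 51.52 MHz, 52.76 MHz.
k=2: 103.66 MHz, 104.9 MHz.
Within [34 MHz, 53.06 MHz]: 51.52 MHz, 52.76 MHz.

51.52 MHz, 52.76 MHz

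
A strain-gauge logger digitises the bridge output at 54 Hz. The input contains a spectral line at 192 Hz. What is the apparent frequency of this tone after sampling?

24 Hz

192 Hz mod fs = 30 Hz.
30 Hz > fs/2 = 27 Hz, folds to fs − 30 Hz = 24 Hz.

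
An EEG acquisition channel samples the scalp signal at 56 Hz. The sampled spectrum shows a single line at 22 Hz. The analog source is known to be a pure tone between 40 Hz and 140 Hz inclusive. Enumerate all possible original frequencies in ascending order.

Frequencies that alias to 22 Hz are k·fs ± 22 Hz for integer k ≥ 0.
k=0: 22 Hz.
k=1: 34 Hz, 78 Hz.
k=2: 90 Hz, 134 Hz.
k=3: 146 Hz, 190 Hz.
Within [40 Hz, 140 Hz]: 78 Hz, 90 Hz, 134 Hz.

78 Hz, 90 Hz, 134 Hz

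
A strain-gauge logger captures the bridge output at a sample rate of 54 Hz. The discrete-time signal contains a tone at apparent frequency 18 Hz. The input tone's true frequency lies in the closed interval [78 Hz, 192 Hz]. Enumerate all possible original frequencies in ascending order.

90 Hz, 126 Hz, 144 Hz, 180 Hz

Frequencies that alias to 18 Hz are k·fs ± 18 Hz for integer k ≥ 0.
k=0: 18 Hz.
k=1: 36 Hz, 72 Hz.
k=2: 90 Hz, 126 Hz.
k=3: 144 Hz, 180 Hz.
k=4: 198 Hz, 234 Hz.
Within [78 Hz, 192 Hz]: 90 Hz, 126 Hz, 144 Hz, 180 Hz.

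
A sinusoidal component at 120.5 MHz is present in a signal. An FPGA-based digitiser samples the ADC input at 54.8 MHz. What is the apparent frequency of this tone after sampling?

120.5 MHz mod fs = 10.9 MHz.
10.9 MHz ≤ fs/2 = 27.4 MHz, appears at 10.9 MHz.

10.9 MHz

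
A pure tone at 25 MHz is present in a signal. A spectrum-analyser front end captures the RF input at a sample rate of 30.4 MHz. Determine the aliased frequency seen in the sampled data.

25 MHz > fs/2 = 15.2 MHz, folds to fs − 25 MHz = 5.4 MHz.

5.4 MHz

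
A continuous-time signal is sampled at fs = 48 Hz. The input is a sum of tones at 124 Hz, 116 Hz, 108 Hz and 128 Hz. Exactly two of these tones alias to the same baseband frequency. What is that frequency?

fs/2 = 24 Hz.
124 Hz mod fs = 28 Hz.
28 Hz > fs/2 = 24 Hz, folds to fs − 28 Hz = 20 Hz.
116 Hz mod fs = 20 Hz.
20 Hz ≤ fs/2 = 24 Hz, appears at 20 Hz.
108 Hz mod fs = 12 Hz.
12 Hz ≤ fs/2 = 24 Hz, appears at 12 Hz.
128 Hz mod fs = 32 Hz.
32 Hz > fs/2 = 24 Hz, folds to fs − 32 Hz = 16 Hz.
116 Hz and 124 Hz both map to 20 Hz.

20 Hz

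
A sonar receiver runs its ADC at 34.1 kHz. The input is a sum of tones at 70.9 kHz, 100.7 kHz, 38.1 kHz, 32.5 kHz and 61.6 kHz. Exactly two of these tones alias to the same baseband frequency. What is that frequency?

1.6 kHz

fs/2 = 17.05 kHz.
70.9 kHz mod fs = 2.7 kHz.
2.7 kHz ≤ fs/2 = 17.05 kHz, appears at 2.7 kHz.
100.7 kHz mod fs = 32.5 kHz.
32.5 kHz > fs/2 = 17.05 kHz, folds to fs − 32.5 kHz = 1.6 kHz.
38.1 kHz mod fs = 4 kHz.
4 kHz ≤ fs/2 = 17.05 kHz, appears at 4 kHz.
32.5 kHz > fs/2 = 17.05 kHz, folds to fs − 32.5 kHz = 1.6 kHz.
61.6 kHz mod fs = 27.5 kHz.
27.5 kHz > fs/2 = 17.05 kHz, folds to fs − 27.5 kHz = 6.6 kHz.
32.5 kHz and 100.7 kHz both map to 1.6 kHz.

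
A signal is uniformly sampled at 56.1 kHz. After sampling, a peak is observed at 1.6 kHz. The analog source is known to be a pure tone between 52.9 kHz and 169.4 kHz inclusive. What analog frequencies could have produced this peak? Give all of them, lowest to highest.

54.5 kHz, 57.7 kHz, 110.6 kHz, 113.8 kHz, 166.7 kHz

Frequencies that alias to 1.6 kHz are k·fs ± 1.6 kHz for integer k ≥ 0.
k=0: 1.6 kHz.
k=1: 54.5 kHz, 57.7 kHz.
k=2: 110.6 kHz, 113.8 kHz.
k=3: 166.7 kHz, 169.9 kHz.
k=4: 222.8 kHz, 226 kHz.
Within [52.9 kHz, 169.4 kHz]: 54.5 kHz, 57.7 kHz, 110.6 kHz, 113.8 kHz, 166.7 kHz.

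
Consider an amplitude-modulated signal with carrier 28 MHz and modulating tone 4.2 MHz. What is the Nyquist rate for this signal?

AM sidebands sit at fc ± fm = 23.8 MHz and 32.2 MHz.
Highest-frequency component: 32.2 MHz.
Nyquist rate = 2 × 32.2 MHz = 64.4 MHz.

64.4 MHz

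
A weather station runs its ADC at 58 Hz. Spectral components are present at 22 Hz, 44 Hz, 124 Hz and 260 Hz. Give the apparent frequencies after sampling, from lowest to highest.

fs/2 = 29 Hz.
22 Hz ≤ fs/2 = 29 Hz, passes unchanged.
44 Hz > fs/2 = 29 Hz, folds to fs − 44 Hz = 14 Hz.
124 Hz mod fs = 8 Hz.
8 Hz ≤ fs/2 = 29 Hz, appears at 8 Hz.
260 Hz mod fs = 28 Hz.
28 Hz ≤ fs/2 = 29 Hz, appears at 28 Hz.
Distinct values: {8 Hz, 14 Hz, 22 Hz, 28 Hz}.

8 Hz, 14 Hz, 22 Hz, 28 Hz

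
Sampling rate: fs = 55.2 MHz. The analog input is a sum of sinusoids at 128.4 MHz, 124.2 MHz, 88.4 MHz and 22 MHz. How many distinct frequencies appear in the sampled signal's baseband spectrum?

fs/2 = 27.6 MHz.
128.4 MHz mod fs = 18 MHz.
18 MHz ≤ fs/2 = 27.6 MHz, appears at 18 MHz.
124.2 MHz mod fs = 13.8 MHz.
13.8 MHz ≤ fs/2 = 27.6 MHz, appears at 13.8 MHz.
88.4 MHz mod fs = 33.2 MHz.
33.2 MHz > fs/2 = 27.6 MHz, folds to fs − 33.2 MHz = 22 MHz.
22 MHz ≤ fs/2 = 27.6 MHz, passes unchanged.
Distinct values: {13.8 MHz, 18 MHz, 22 MHz} → 3.

3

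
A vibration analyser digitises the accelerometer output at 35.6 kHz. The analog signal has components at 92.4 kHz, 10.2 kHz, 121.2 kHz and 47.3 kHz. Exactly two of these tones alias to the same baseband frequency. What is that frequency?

fs/2 = 17.8 kHz.
92.4 kHz mod fs = 21.2 kHz.
21.2 kHz > fs/2 = 17.8 kHz, folds to fs − 21.2 kHz = 14.4 kHz.
10.2 kHz ≤ fs/2 = 17.8 kHz, passes unchanged.
121.2 kHz mod fs = 14.4 kHz.
14.4 kHz ≤ fs/2 = 17.8 kHz, appears at 14.4 kHz.
47.3 kHz mod fs = 11.7 kHz.
11.7 kHz ≤ fs/2 = 17.8 kHz, appears at 11.7 kHz.
92.4 kHz and 121.2 kHz both map to 14.4 kHz.

14.4 kHz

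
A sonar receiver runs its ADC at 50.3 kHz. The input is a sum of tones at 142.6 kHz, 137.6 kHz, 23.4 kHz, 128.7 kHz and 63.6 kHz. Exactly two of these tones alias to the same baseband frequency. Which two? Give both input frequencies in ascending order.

fs/2 = 25.15 kHz.
142.6 kHz mod fs = 42 kHz.
42 kHz > fs/2 = 25.15 kHz, folds to fs − 42 kHz = 8.3 kHz.
137.6 kHz mod fs = 37 kHz.
37 kHz > fs/2 = 25.15 kHz, folds to fs − 37 kHz = 13.3 kHz.
23.4 kHz ≤ fs/2 = 25.15 kHz, passes unchanged.
128.7 kHz mod fs = 28.1 kHz.
28.1 kHz > fs/2 = 25.15 kHz, folds to fs − 28.1 kHz = 22.2 kHz.
63.6 kHz mod fs = 13.3 kHz.
13.3 kHz ≤ fs/2 = 25.15 kHz, appears at 13.3 kHz.
63.6 kHz and 137.6 kHz both map to 13.3 kHz.

63.6 kHz, 137.6 kHz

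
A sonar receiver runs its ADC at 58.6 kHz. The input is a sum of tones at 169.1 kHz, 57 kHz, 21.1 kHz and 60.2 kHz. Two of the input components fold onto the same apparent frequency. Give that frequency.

1.6 kHz

fs/2 = 29.3 kHz.
169.1 kHz mod fs = 51.9 kHz.
51.9 kHz > fs/2 = 29.3 kHz, folds to fs − 51.9 kHz = 6.7 kHz.
57 kHz > fs/2 = 29.3 kHz, folds to fs − 57 kHz = 1.6 kHz.
21.1 kHz ≤ fs/2 = 29.3 kHz, passes unchanged.
60.2 kHz mod fs = 1.6 kHz.
1.6 kHz ≤ fs/2 = 29.3 kHz, appears at 1.6 kHz.
57 kHz and 60.2 kHz both map to 1.6 kHz.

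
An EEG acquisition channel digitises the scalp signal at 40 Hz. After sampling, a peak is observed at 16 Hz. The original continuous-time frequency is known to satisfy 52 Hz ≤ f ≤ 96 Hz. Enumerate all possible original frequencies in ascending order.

56 Hz, 64 Hz, 96 Hz

Frequencies that alias to 16 Hz are k·fs ± 16 Hz for integer k ≥ 0.
k=0: 16 Hz.
k=1: 24 Hz, 56 Hz.
k=2: 64 Hz, 96 Hz.
k=3: 104 Hz, 136 Hz.
Within [52 Hz, 96 Hz]: 56 Hz, 64 Hz, 96 Hz.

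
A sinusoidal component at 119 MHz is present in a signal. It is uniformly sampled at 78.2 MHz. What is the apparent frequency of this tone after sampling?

37.4 MHz

119 MHz mod fs = 40.8 MHz.
40.8 MHz > fs/2 = 39.1 MHz, folds to fs − 40.8 MHz = 37.4 MHz.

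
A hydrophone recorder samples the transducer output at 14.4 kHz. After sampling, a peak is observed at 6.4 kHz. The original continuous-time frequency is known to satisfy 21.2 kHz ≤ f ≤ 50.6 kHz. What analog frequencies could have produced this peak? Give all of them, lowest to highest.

22.4 kHz, 35.2 kHz, 36.8 kHz, 49.6 kHz

Frequencies that alias to 6.4 kHz are k·fs ± 6.4 kHz for integer k ≥ 0.
k=0: 6.4 kHz.
k=1: 8 kHz, 20.8 kHz.
k=2: 22.4 kHz, 35.2 kHz.
k=3: 36.8 kHz, 49.6 kHz.
k=4: 51.2 kHz, 64 kHz.
Within [21.2 kHz, 50.6 kHz]: 22.4 kHz, 35.2 kHz, 36.8 kHz, 49.6 kHz.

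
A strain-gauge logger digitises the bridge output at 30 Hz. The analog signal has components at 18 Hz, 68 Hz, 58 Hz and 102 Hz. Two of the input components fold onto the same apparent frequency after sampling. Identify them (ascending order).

fs/2 = 15 Hz.
18 Hz > fs/2 = 15 Hz, folds to fs − 18 Hz = 12 Hz.
68 Hz mod fs = 8 Hz.
8 Hz ≤ fs/2 = 15 Hz, appears at 8 Hz.
58 Hz mod fs = 28 Hz.
28 Hz > fs/2 = 15 Hz, folds to fs − 28 Hz = 2 Hz.
102 Hz mod fs = 12 Hz.
12 Hz ≤ fs/2 = 15 Hz, appears at 12 Hz.
18 Hz and 102 Hz both map to 12 Hz.

18 Hz, 102 Hz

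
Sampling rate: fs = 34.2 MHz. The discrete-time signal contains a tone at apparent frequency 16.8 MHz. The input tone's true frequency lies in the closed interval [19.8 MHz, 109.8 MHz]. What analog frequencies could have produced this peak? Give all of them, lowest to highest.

51 MHz, 51.6 MHz, 85.2 MHz, 85.8 MHz

Frequencies that alias to 16.8 MHz are k·fs ± 16.8 MHz for integer k ≥ 0.
k=0: 16.8 MHz.
k=1: 17.4 MHz, 51 MHz.
k=2: 51.6 MHz, 85.2 MHz.
k=3: 85.8 MHz, 119.4 MHz.
k=4: 120 MHz, 153.6 MHz.
Within [19.8 MHz, 109.8 MHz]: 51 MHz, 51.6 MHz, 85.2 MHz, 85.8 MHz.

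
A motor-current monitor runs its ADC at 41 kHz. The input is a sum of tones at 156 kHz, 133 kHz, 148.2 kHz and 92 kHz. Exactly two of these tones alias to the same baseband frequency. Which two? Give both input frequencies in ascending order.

92 kHz, 133 kHz

fs/2 = 20.5 kHz.
156 kHz mod fs = 33 kHz.
33 kHz > fs/2 = 20.5 kHz, folds to fs − 33 kHz = 8 kHz.
133 kHz mod fs = 10 kHz.
10 kHz ≤ fs/2 = 20.5 kHz, appears at 10 kHz.
148.2 kHz mod fs = 25.2 kHz.
25.2 kHz > fs/2 = 20.5 kHz, folds to fs − 25.2 kHz = 15.8 kHz.
92 kHz mod fs = 10 kHz.
10 kHz ≤ fs/2 = 20.5 kHz, appears at 10 kHz.
92 kHz and 133 kHz both map to 10 kHz.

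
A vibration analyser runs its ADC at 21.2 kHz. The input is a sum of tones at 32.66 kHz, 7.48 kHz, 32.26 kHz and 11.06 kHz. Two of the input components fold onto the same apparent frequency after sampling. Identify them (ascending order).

11.06 kHz, 32.26 kHz

fs/2 = 10.6 kHz.
32.66 kHz mod fs = 11.46 kHz.
11.46 kHz > fs/2 = 10.6 kHz, folds to fs − 11.46 kHz = 9.74 kHz.
7.48 kHz ≤ fs/2 = 10.6 kHz, passes unchanged.
32.26 kHz mod fs = 11.06 kHz.
11.06 kHz > fs/2 = 10.6 kHz, folds to fs − 11.06 kHz = 10.14 kHz.
11.06 kHz > fs/2 = 10.6 kHz, folds to fs − 11.06 kHz = 10.14 kHz.
11.06 kHz and 32.26 kHz both map to 10.14 kHz.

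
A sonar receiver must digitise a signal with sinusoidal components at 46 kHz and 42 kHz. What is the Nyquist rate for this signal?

Highest-frequency component: 46 kHz.
Nyquist rate = 2 × 46 kHz = 92 kHz.

92 kHz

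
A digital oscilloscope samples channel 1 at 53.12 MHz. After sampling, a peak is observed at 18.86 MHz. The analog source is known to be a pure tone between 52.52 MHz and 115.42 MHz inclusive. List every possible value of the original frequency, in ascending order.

Frequencies that alias to 18.86 MHz are k·fs ± 18.86 MHz for integer k ≥ 0.
k=0: 18.86 MHz.
k=1: 34.26 MHz, 71.98 MHz.
k=2: 87.38 MHz, 125.1 MHz.
k=3: 140.5 MHz, 178.22 MHz.
Within [52.52 MHz, 115.42 MHz]: 71.98 MHz, 87.38 MHz.

71.98 MHz, 87.38 MHz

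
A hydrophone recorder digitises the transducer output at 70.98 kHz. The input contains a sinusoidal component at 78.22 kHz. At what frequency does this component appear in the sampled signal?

78.22 kHz mod fs = 7.24 kHz.
7.24 kHz ≤ fs/2 = 35.49 kHz, appears at 7.24 kHz.

7.24 kHz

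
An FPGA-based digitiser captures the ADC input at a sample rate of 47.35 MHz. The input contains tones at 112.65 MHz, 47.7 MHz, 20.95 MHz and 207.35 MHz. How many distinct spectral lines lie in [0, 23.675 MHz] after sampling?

fs/2 = 23.675 MHz.
112.65 MHz mod fs = 17.95 MHz.
17.95 MHz ≤ fs/2 = 23.675 MHz, appears at 17.95 MHz.
47.7 MHz mod fs = 0.35 MHz.
0.35 MHz ≤ fs/2 = 23.675 MHz, appears at 0.35 MHz.
20.95 MHz ≤ fs/2 = 23.675 MHz, passes unchanged.
207.35 MHz mod fs = 17.95 MHz.
17.95 MHz ≤ fs/2 = 23.675 MHz, appears at 17.95 MHz.
Distinct values: {0.35 MHz, 17.95 MHz, 20.95 MHz} → 3.

3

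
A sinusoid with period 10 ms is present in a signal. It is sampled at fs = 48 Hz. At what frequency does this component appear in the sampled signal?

T = 10 ms → f = 1/T = 100 Hz.
100 Hz mod fs = 4 Hz.
4 Hz ≤ fs/2 = 24 Hz, appears at 4 Hz.

4 Hz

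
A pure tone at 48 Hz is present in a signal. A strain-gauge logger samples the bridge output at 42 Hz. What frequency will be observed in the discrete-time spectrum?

6 Hz

48 Hz mod fs = 6 Hz.
6 Hz ≤ fs/2 = 21 Hz, appears at 6 Hz.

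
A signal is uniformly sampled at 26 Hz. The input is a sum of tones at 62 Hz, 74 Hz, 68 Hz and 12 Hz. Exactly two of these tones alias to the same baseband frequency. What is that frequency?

10 Hz

fs/2 = 13 Hz.
62 Hz mod fs = 10 Hz.
10 Hz ≤ fs/2 = 13 Hz, appears at 10 Hz.
74 Hz mod fs = 22 Hz.
22 Hz > fs/2 = 13 Hz, folds to fs − 22 Hz = 4 Hz.
68 Hz mod fs = 16 Hz.
16 Hz > fs/2 = 13 Hz, folds to fs − 16 Hz = 10 Hz.
12 Hz ≤ fs/2 = 13 Hz, passes unchanged.
62 Hz and 68 Hz both map to 10 Hz.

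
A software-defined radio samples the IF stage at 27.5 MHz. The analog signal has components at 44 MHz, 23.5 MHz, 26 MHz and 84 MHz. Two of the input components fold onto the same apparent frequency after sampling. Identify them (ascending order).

fs/2 = 13.75 MHz.
44 MHz mod fs = 16.5 MHz.
16.5 MHz > fs/2 = 13.75 MHz, folds to fs − 16.5 MHz = 11 MHz.
23.5 MHz > fs/2 = 13.75 MHz, folds to fs − 23.5 MHz = 4 MHz.
26 MHz > fs/2 = 13.75 MHz, folds to fs − 26 MHz = 1.5 MHz.
84 MHz mod fs = 1.5 MHz.
1.5 MHz ≤ fs/2 = 13.75 MHz, appears at 1.5 MHz.
26 MHz and 84 MHz both map to 1.5 MHz.

26 MHz, 84 MHz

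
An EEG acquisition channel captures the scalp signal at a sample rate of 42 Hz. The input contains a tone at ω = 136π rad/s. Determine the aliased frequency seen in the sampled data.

16 Hz

ω = 136π rad/s → f = ω/(2π) = 68 Hz.
68 Hz mod fs = 26 Hz.
26 Hz > fs/2 = 21 Hz, folds to fs − 26 Hz = 16 Hz.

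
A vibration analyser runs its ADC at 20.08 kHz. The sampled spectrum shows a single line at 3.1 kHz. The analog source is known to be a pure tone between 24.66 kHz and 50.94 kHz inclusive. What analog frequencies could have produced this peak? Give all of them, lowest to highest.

Frequencies that alias to 3.1 kHz are k·fs ± 3.1 kHz for integer k ≥ 0.
k=0: 3.1 kHz.
k=1: 16.98 kHz, 23.18 kHz.
k=2: 37.06 kHz, 43.26 kHz.
k=3: 57.14 kHz, 63.34 kHz.
Within [24.66 kHz, 50.94 kHz]: 37.06 kHz, 43.26 kHz.

37.06 kHz, 43.26 kHz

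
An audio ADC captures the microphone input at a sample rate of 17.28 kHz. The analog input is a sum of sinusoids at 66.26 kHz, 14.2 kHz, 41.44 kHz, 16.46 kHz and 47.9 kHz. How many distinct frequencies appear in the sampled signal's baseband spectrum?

5

fs/2 = 8.64 kHz.
66.26 kHz mod fs = 14.42 kHz.
14.42 kHz > fs/2 = 8.64 kHz, folds to fs − 14.42 kHz = 2.86 kHz.
14.2 kHz > fs/2 = 8.64 kHz, folds to fs − 14.2 kHz = 3.08 kHz.
41.44 kHz mod fs = 6.88 kHz.
6.88 kHz ≤ fs/2 = 8.64 kHz, appears at 6.88 kHz.
16.46 kHz > fs/2 = 8.64 kHz, folds to fs − 16.46 kHz = 0.82 kHz.
47.9 kHz mod fs = 13.34 kHz.
13.34 kHz > fs/2 = 8.64 kHz, folds to fs − 13.34 kHz = 3.94 kHz.
Distinct values: {0.82 kHz, 2.86 kHz, 3.08 kHz, 3.94 kHz, 6.88 kHz} → 5.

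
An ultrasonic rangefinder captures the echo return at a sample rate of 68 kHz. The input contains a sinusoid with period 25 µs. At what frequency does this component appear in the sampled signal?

T = 25 µs → f = 1/T = 40 kHz.
40 kHz > fs/2 = 34 kHz, folds to fs − 40 kHz = 28 kHz.

28 kHz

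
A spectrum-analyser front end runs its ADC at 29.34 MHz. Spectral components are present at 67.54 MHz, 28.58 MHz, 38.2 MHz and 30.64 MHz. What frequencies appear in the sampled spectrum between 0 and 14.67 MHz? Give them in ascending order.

fs/2 = 14.67 MHz.
67.54 MHz mod fs = 8.86 MHz.
8.86 MHz ≤ fs/2 = 14.67 MHz, appears at 8.86 MHz.
28.58 MHz > fs/2 = 14.67 MHz, folds to fs − 28.58 MHz = 0.76 MHz.
38.2 MHz mod fs = 8.86 MHz.
8.86 MHz ≤ fs/2 = 14.67 MHz, appears at 8.86 MHz.
30.64 MHz mod fs = 1.3 MHz.
1.3 MHz ≤ fs/2 = 14.67 MHz, appears at 1.3 MHz.
Distinct values: {0.76 MHz, 1.3 MHz, 8.86 MHz}.

0.76 MHz, 1.3 MHz, 8.86 MHz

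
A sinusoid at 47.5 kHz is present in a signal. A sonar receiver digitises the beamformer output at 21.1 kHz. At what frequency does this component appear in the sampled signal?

5.3 kHz

47.5 kHz mod fs = 5.3 kHz.
5.3 kHz ≤ fs/2 = 10.55 kHz, appears at 5.3 kHz.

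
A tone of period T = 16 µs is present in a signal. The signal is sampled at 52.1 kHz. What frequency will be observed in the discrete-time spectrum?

10.4 kHz

T = 16 µs → f = 1/T = 62.5 kHz.
62.5 kHz mod fs = 10.4 kHz.
10.4 kHz ≤ fs/2 = 26.05 kHz, appears at 10.4 kHz.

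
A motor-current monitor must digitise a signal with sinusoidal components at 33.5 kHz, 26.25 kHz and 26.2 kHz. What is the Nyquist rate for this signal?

67 kHz

Highest-frequency component: 33.5 kHz.
Nyquist rate = 2 × 33.5 kHz = 67 kHz.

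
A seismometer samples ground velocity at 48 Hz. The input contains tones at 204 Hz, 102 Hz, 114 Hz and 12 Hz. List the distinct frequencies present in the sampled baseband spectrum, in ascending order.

6 Hz, 12 Hz, 18 Hz

fs/2 = 24 Hz.
204 Hz mod fs = 12 Hz.
12 Hz ≤ fs/2 = 24 Hz, appears at 12 Hz.
102 Hz mod fs = 6 Hz.
6 Hz ≤ fs/2 = 24 Hz, appears at 6 Hz.
114 Hz mod fs = 18 Hz.
18 Hz ≤ fs/2 = 24 Hz, appears at 18 Hz.
12 Hz ≤ fs/2 = 24 Hz, passes unchanged.
Distinct values: {6 Hz, 12 Hz, 18 Hz}.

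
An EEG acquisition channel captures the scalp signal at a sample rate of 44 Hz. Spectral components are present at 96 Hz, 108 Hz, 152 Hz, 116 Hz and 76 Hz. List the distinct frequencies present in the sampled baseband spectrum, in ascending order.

8 Hz, 12 Hz, 16 Hz, 20 Hz

fs/2 = 22 Hz.
96 Hz mod fs = 8 Hz.
8 Hz ≤ fs/2 = 22 Hz, appears at 8 Hz.
108 Hz mod fs = 20 Hz.
20 Hz ≤ fs/2 = 22 Hz, appears at 20 Hz.
152 Hz mod fs = 20 Hz.
20 Hz ≤ fs/2 = 22 Hz, appears at 20 Hz.
116 Hz mod fs = 28 Hz.
28 Hz > fs/2 = 22 Hz, folds to fs − 28 Hz = 16 Hz.
76 Hz mod fs = 32 Hz.
32 Hz > fs/2 = 22 Hz, folds to fs − 32 Hz = 12 Hz.
Distinct values: {8 Hz, 12 Hz, 16 Hz, 20 Hz}.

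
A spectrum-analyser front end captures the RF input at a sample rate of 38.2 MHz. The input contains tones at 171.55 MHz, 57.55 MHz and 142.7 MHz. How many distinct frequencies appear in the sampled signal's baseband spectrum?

fs/2 = 19.1 MHz.
171.55 MHz mod fs = 18.75 MHz.
18.75 MHz ≤ fs/2 = 19.1 MHz, appears at 18.75 MHz.
57.55 MHz mod fs = 19.35 MHz.
19.35 MHz > fs/2 = 19.1 MHz, folds to fs − 19.35 MHz = 18.85 MHz.
142.7 MHz mod fs = 28.1 MHz.
28.1 MHz > fs/2 = 19.1 MHz, folds to fs − 28.1 MHz = 10.1 MHz.
Distinct values: {10.1 MHz, 18.75 MHz, 18.85 MHz} → 3.

3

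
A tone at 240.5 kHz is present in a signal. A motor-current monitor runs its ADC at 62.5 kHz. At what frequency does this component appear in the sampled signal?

9.5 kHz

240.5 kHz mod fs = 53 kHz.
53 kHz > fs/2 = 31.25 kHz, folds to fs − 53 kHz = 9.5 kHz.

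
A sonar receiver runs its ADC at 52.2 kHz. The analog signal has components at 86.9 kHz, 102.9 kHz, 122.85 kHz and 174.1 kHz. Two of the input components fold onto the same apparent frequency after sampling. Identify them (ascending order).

fs/2 = 26.1 kHz.
86.9 kHz mod fs = 34.7 kHz.
34.7 kHz > fs/2 = 26.1 kHz, folds to fs − 34.7 kHz = 17.5 kHz.
102.9 kHz mod fs = 50.7 kHz.
50.7 kHz > fs/2 = 26.1 kHz, folds to fs − 50.7 kHz = 1.5 kHz.
122.85 kHz mod fs = 18.45 kHz.
18.45 kHz ≤ fs/2 = 26.1 kHz, appears at 18.45 kHz.
174.1 kHz mod fs = 17.5 kHz.
17.5 kHz ≤ fs/2 = 26.1 kHz, appears at 17.5 kHz.
86.9 kHz and 174.1 kHz both map to 17.5 kHz.

86.9 kHz, 174.1 kHz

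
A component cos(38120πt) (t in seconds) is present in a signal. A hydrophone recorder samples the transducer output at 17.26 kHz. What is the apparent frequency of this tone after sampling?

1.8 kHz

ω = 38120π rad/s → f = ω/(2π) = 19060 Hz = 19.06 kHz.
19.06 kHz mod fs = 1.8 kHz.
1.8 kHz ≤ fs/2 = 8.63 kHz, appears at 1.8 kHz.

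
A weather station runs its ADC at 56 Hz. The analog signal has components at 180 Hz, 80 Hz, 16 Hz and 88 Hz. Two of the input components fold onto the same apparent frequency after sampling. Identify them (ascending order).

80 Hz, 88 Hz

fs/2 = 28 Hz.
180 Hz mod fs = 12 Hz.
12 Hz ≤ fs/2 = 28 Hz, appears at 12 Hz.
80 Hz mod fs = 24 Hz.
24 Hz ≤ fs/2 = 28 Hz, appears at 24 Hz.
16 Hz ≤ fs/2 = 28 Hz, passes unchanged.
88 Hz mod fs = 32 Hz.
32 Hz > fs/2 = 28 Hz, folds to fs − 32 Hz = 24 Hz.
80 Hz and 88 Hz both map to 24 Hz.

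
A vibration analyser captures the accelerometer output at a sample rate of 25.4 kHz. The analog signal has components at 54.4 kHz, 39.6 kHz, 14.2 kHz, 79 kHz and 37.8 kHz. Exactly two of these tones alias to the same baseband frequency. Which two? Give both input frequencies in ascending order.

fs/2 = 12.7 kHz.
54.4 kHz mod fs = 3.6 kHz.
3.6 kHz ≤ fs/2 = 12.7 kHz, appears at 3.6 kHz.
39.6 kHz mod fs = 14.2 kHz.
14.2 kHz > fs/2 = 12.7 kHz, folds to fs − 14.2 kHz = 11.2 kHz.
14.2 kHz > fs/2 = 12.7 kHz, folds to fs − 14.2 kHz = 11.2 kHz.
79 kHz mod fs = 2.8 kHz.
2.8 kHz ≤ fs/2 = 12.7 kHz, appears at 2.8 kHz.
37.8 kHz mod fs = 12.4 kHz.
12.4 kHz ≤ fs/2 = 12.7 kHz, appears at 12.4 kHz.
14.2 kHz and 39.6 kHz both map to 11.2 kHz.

14.2 kHz, 39.6 kHz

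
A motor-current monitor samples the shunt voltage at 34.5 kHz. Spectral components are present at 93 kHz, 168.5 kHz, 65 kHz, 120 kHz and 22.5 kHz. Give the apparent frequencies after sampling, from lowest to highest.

fs/2 = 17.25 kHz.
93 kHz mod fs = 24 kHz.
24 kHz > fs/2 = 17.25 kHz, folds to fs − 24 kHz = 10.5 kHz.
168.5 kHz mod fs = 30.5 kHz.
30.5 kHz > fs/2 = 17.25 kHz, folds to fs − 30.5 kHz = 4 kHz.
65 kHz mod fs = 30.5 kHz.
30.5 kHz > fs/2 = 17.25 kHz, folds to fs − 30.5 kHz = 4 kHz.
120 kHz mod fs = 16.5 kHz.
16.5 kHz ≤ fs/2 = 17.25 kHz, appears at 16.5 kHz.
22.5 kHz > fs/2 = 17.25 kHz, folds to fs − 22.5 kHz = 12 kHz.
Distinct values: {4 kHz, 10.5 kHz, 12 kHz, 16.5 kHz}.

4 kHz, 10.5 kHz, 12 kHz, 16.5 kHz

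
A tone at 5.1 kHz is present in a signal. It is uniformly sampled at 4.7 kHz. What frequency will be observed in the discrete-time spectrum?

0.4 kHz

5.1 kHz mod fs = 0.4 kHz.
0.4 kHz ≤ fs/2 = 2.35 kHz, appears at 0.4 kHz.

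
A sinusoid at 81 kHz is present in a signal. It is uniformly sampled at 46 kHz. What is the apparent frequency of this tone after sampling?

11 kHz

81 kHz mod fs = 35 kHz.
35 kHz > fs/2 = 23 kHz, folds to fs − 35 kHz = 11 kHz.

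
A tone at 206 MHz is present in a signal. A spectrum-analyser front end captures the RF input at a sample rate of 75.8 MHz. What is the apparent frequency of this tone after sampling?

21.4 MHz

206 MHz mod fs = 54.4 MHz.
54.4 MHz > fs/2 = 37.9 MHz, folds to fs − 54.4 MHz = 21.4 MHz.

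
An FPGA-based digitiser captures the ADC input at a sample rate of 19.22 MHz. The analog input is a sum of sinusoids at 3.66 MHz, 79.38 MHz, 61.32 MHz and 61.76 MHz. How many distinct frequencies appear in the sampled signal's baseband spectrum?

3

fs/2 = 9.61 MHz.
3.66 MHz ≤ fs/2 = 9.61 MHz, passes unchanged.
79.38 MHz mod fs = 2.5 MHz.
2.5 MHz ≤ fs/2 = 9.61 MHz, appears at 2.5 MHz.
61.32 MHz mod fs = 3.66 MHz.
3.66 MHz ≤ fs/2 = 9.61 MHz, appears at 3.66 MHz.
61.76 MHz mod fs = 4.1 MHz.
4.1 MHz ≤ fs/2 = 9.61 MHz, appears at 4.1 MHz.
Distinct values: {2.5 MHz, 3.66 MHz, 4.1 MHz} → 3.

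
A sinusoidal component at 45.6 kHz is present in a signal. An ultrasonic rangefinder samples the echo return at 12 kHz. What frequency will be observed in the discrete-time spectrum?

45.6 kHz mod fs = 9.6 kHz.
9.6 kHz > fs/2 = 6 kHz, folds to fs − 9.6 kHz = 2.4 kHz.

2.4 kHz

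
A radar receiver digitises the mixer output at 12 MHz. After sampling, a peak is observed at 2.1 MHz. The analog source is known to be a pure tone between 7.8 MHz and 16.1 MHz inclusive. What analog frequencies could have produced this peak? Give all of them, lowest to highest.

Frequencies that alias to 2.1 MHz are k·fs ± 2.1 MHz for integer k ≥ 0.
k=0: 2.1 MHz.
k=1: 9.9 MHz, 14.1 MHz.
k=2: 21.9 MHz, 26.1 MHz.
Within [7.8 MHz, 16.1 MHz]: 9.9 MHz, 14.1 MHz.

9.9 MHz, 14.1 MHz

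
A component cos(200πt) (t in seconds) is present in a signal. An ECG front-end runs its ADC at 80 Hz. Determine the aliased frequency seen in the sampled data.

ω = 200π rad/s → f = ω/(2π) = 100 Hz.
100 Hz mod fs = 20 Hz.
20 Hz ≤ fs/2 = 40 Hz, appears at 20 Hz.

20 Hz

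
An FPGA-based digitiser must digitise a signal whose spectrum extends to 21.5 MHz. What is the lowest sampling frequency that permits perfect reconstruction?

43 MHz

Nyquist rate = 2 × 21.5 MHz = 43 MHz.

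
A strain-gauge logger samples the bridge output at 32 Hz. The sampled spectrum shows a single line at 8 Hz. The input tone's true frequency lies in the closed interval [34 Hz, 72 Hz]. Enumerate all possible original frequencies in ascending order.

Frequencies that alias to 8 Hz are k·fs ± 8 Hz for integer k ≥ 0.
k=0: 8 Hz.
k=1: 24 Hz, 40 Hz.
k=2: 56 Hz, 72 Hz.
k=3: 88 Hz, 104 Hz.
Within [34 Hz, 72 Hz]: 40 Hz, 56 Hz, 72 Hz.

40 Hz, 56 Hz, 72 Hz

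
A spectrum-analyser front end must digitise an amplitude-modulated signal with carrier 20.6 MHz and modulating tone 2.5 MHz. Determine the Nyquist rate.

AM sidebands sit at fc ± fm = 18.1 MHz and 23.1 MHz.
Highest-frequency component: 23.1 MHz.
Nyquist rate = 2 × 23.1 MHz = 46.2 MHz.

46.2 MHz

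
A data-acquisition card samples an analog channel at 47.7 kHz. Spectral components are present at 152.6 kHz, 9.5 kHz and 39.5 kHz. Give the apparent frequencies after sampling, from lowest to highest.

fs/2 = 23.85 kHz.
152.6 kHz mod fs = 9.5 kHz.
9.5 kHz ≤ fs/2 = 23.85 kHz, appears at 9.5 kHz.
9.5 kHz ≤ fs/2 = 23.85 kHz, passes unchanged.
39.5 kHz > fs/2 = 23.85 kHz, folds to fs − 39.5 kHz = 8.2 kHz.
Distinct values: {8.2 kHz, 9.5 kHz}.

8.2 kHz, 9.5 kHz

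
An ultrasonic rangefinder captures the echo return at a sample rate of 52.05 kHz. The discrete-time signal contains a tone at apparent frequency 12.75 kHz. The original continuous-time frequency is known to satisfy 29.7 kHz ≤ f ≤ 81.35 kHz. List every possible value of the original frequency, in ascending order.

Frequencies that alias to 12.75 kHz are k·fs ± 12.75 kHz for integer k ≥ 0.
k=0: 12.75 kHz.
k=1: 39.3 kHz, 64.8 kHz.
k=2: 91.35 kHz, 116.85 kHz.
Within [29.7 kHz, 81.35 kHz]: 39.3 kHz, 64.8 kHz.

39.3 kHz, 64.8 kHz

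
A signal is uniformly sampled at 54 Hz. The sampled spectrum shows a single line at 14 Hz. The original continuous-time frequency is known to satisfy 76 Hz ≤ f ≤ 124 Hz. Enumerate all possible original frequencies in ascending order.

Frequencies that alias to 14 Hz are k·fs ± 14 Hz for integer k ≥ 0.
k=0: 14 Hz.
k=1: 40 Hz, 68 Hz.
k=2: 94 Hz, 122 Hz.
k=3: 148 Hz, 176 Hz.
Within [76 Hz, 124 Hz]: 94 Hz, 122 Hz.

94 Hz, 122 Hz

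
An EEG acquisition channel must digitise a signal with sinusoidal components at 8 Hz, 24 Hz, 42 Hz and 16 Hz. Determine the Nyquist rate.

84 Hz

Highest-frequency component: 42 Hz.
Nyquist rate = 2 × 42 Hz = 84 Hz.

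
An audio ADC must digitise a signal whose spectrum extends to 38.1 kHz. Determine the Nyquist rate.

76.2 kHz

Nyquist rate = 2 × 38.1 kHz = 76.2 kHz.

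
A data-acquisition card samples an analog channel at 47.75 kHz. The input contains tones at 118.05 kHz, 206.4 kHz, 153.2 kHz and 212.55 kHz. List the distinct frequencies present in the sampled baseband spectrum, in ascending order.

9.95 kHz, 15.4 kHz, 21.55 kHz, 22.55 kHz

fs/2 = 23.875 kHz.
118.05 kHz mod fs = 22.55 kHz.
22.55 kHz ≤ fs/2 = 23.875 kHz, appears at 22.55 kHz.
206.4 kHz mod fs = 15.4 kHz.
15.4 kHz ≤ fs/2 = 23.875 kHz, appears at 15.4 kHz.
153.2 kHz mod fs = 9.95 kHz.
9.95 kHz ≤ fs/2 = 23.875 kHz, appears at 9.95 kHz.
212.55 kHz mod fs = 21.55 kHz.
21.55 kHz ≤ fs/2 = 23.875 kHz, appears at 21.55 kHz.
Distinct values: {9.95 kHz, 15.4 kHz, 21.55 kHz, 22.55 kHz}.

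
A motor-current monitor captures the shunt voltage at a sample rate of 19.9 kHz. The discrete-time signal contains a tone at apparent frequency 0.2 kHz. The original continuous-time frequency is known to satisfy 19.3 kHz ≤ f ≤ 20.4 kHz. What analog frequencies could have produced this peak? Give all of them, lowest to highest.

Frequencies that alias to 0.2 kHz are k·fs ± 0.2 kHz for integer k ≥ 0.
k=0: 0.2 kHz.
k=1: 19.7 kHz, 20.1 kHz.
k=2: 39.6 kHz, 40 kHz.
Within [19.3 kHz, 20.4 kHz]: 19.7 kHz, 20.1 kHz.

19.7 kHz, 20.1 kHz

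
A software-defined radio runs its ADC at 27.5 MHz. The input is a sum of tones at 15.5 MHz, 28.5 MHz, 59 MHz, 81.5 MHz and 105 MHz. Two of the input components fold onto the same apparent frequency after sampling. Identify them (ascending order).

fs/2 = 13.75 MHz.
15.5 MHz > fs/2 = 13.75 MHz, folds to fs − 15.5 MHz = 12 MHz.
28.5 MHz mod fs = 1 MHz.
1 MHz ≤ fs/2 = 13.75 MHz, appears at 1 MHz.
59 MHz mod fs = 4 MHz.
4 MHz ≤ fs/2 = 13.75 MHz, appears at 4 MHz.
81.5 MHz mod fs = 26.5 MHz.
26.5 MHz > fs/2 = 13.75 MHz, folds to fs − 26.5 MHz = 1 MHz.
105 MHz mod fs = 22.5 MHz.
22.5 MHz > fs/2 = 13.75 MHz, folds to fs − 22.5 MHz = 5 MHz.
28.5 MHz and 81.5 MHz both map to 1 MHz.

28.5 MHz, 81.5 MHz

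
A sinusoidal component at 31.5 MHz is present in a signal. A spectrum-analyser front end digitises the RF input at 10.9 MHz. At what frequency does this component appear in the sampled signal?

31.5 MHz mod fs = 9.7 MHz.
9.7 MHz > fs/2 = 5.45 MHz, folds to fs − 9.7 MHz = 1.2 MHz.

1.2 MHz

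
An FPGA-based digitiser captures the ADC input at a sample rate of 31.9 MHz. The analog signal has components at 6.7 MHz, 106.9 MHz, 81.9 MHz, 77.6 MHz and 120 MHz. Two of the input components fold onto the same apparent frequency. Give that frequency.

fs/2 = 15.95 MHz.
6.7 MHz ≤ fs/2 = 15.95 MHz, passes unchanged.
106.9 MHz mod fs = 11.2 MHz.
11.2 MHz ≤ fs/2 = 15.95 MHz, appears at 11.2 MHz.
81.9 MHz mod fs = 18.1 MHz.
18.1 MHz > fs/2 = 15.95 MHz, folds to fs − 18.1 MHz = 13.8 MHz.
77.6 MHz mod fs = 13.8 MHz.
13.8 MHz ≤ fs/2 = 15.95 MHz, appears at 13.8 MHz.
120 MHz mod fs = 24.3 MHz.
24.3 MHz > fs/2 = 15.95 MHz, folds to fs − 24.3 MHz = 7.6 MHz.
77.6 MHz and 81.9 MHz both map to 13.8 MHz.

13.8 MHz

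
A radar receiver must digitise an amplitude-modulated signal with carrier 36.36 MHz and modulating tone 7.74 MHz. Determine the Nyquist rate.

AM sidebands sit at fc ± fm = 28.62 MHz and 44.1 MHz.
Highest-frequency component: 44.1 MHz.
Nyquist rate = 2 × 44.1 MHz = 88.2 MHz.

88.2 MHz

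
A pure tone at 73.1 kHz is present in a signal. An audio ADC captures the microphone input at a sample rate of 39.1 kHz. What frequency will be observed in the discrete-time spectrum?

73.1 kHz mod fs = 34 kHz.
34 kHz > fs/2 = 19.55 kHz, folds to fs − 34 kHz = 5.1 kHz.

5.1 kHz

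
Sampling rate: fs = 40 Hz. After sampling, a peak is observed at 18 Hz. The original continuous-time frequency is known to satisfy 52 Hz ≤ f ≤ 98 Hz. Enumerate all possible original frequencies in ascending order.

Frequencies that alias to 18 Hz are k·fs ± 18 Hz for integer k ≥ 0.
k=0: 18 Hz.
k=1: 22 Hz, 58 Hz.
k=2: 62 Hz, 98 Hz.
k=3: 102 Hz, 138 Hz.
Within [52 Hz, 98 Hz]: 58 Hz, 62 Hz, 98 Hz.

58 Hz, 62 Hz, 98 Hz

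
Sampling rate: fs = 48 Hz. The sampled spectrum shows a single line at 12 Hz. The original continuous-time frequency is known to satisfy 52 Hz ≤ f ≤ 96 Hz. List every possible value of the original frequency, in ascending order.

Frequencies that alias to 12 Hz are k·fs ± 12 Hz for integer k ≥ 0.
k=0: 12 Hz.
k=1: 36 Hz, 60 Hz.
k=2: 84 Hz, 108 Hz.
k=3: 132 Hz, 156 Hz.
Within [52 Hz, 96 Hz]: 60 Hz, 84 Hz.

60 Hz, 84 Hz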